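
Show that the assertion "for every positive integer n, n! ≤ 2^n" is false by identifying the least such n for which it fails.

A counterexample is any positive integer n such that n! > 2^n; we check each in order.
For n = 1, 2, 3 the conclusion holds.
n = 4: n! = 24 and 2^n = 16, so 24 > 16.

n = 4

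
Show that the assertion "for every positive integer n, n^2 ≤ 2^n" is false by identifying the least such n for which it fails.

n = 3

Check each positive integer n in order until n^2 > 2^n.
n = 1: n^2 = 1 and 2^n = 2, so 1 ≤ 2.
n = 2: n^2 = 4 and 2^n = 4, so 4 ≤ 4.
n = 3: n^2 = 9 and 2^n = 8, so 9 > 8.
Hence n = 3 is a counterexample.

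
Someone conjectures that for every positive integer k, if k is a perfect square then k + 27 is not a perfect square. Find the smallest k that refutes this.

k = 1: 1 + 27 = 28, not a perfect square.
k = 4: 4 + 27 = 31, not a perfect square.
k = 9: 9 = 3² and 9 + 27 = 36 = 6².

k = 9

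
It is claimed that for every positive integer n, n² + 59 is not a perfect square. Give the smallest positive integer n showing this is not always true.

A counterexample is any positive integer n such that n² + 59 is a perfect square; we check each in order.
The first 28 eligible values, up to n = 28, all satisfy the conclusion.
n = 29: 29² + 59 = 900 = 30², a perfect square.
Hence n = 29 is a counterexample.

n = 29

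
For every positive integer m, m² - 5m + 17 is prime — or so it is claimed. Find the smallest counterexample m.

Check each positive integer m in order until m² - 5m + 17 is not prime.
For m = 1, 2, 3, 4, …, 10, 11, 12 the conclusion holds.
m = 13: m² - 5m + 17 = 121 = 11 × 11, composite.
Thus m = 13 disproves the claim, and no smaller m works.

m = 13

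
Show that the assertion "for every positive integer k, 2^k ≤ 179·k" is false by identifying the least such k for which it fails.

For k = 1, 2, 3, 4, 5, 6, 7, 8, 9, 10 the conclusion holds.
k = 11: 2^k = 2048 and 179·k = 1969, so 2048 > 1969.
So k = 11 is the smallest counterexample.

k = 11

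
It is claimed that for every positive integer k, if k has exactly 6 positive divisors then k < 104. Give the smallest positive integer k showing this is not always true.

k = 116

We need the least positive integer k for which k has exactly 6 positive divisors but the claim fails.
For k = 12, 18, 20, 28, …, 92, 98, 99 the conclusion holds.
k = 116: τ(116) = 6; 116 ≥ 104.
Thus k = 116 disproves the claim, and no smaller k works.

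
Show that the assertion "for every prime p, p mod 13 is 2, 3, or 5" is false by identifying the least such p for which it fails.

p = 7

A counterexample is any prime p such that the claim fails; we check each in order.
p = 2: 2 mod 13 = 2.
p = 3: 3 mod 13 = 3.
p = 5: 5 mod 13 = 5.
p = 7: 7 mod 13 = 7 — not in {2, 3, 5}.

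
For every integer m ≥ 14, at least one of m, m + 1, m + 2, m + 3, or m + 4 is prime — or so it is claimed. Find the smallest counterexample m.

m = 24

We need the least integer m ≥ 14 for which m, m + 1, m + 2, m + 3, m + 4 are all composite.
For m = 14, 15, 16, 17, 18, 19, 20, 21, 22, 23 the conclusion holds.
m = 24: 24 = 2 × 12; 25 = 5 × 5; 26 = 2 × 13; 27 = 3 × 9; 28 = 2 × 14 — all composite.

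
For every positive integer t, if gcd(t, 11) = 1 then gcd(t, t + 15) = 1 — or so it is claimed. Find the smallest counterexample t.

t = 3

Check each positive integer t in order until gcd(t, 11) = 1 but gcd(t, t + 15) > 1.
t = 1: gcd(1, 16) = 1.
t = 2: gcd(2, 17) = 1.
t = 3: gcd(3, 18) = 3.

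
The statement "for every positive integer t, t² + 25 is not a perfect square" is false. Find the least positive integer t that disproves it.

t = 12

A counterexample is any positive integer t such that t² + 25 is a perfect square; we check each in order.
For t = 1, 2, 3, 4, …, 9, 10, 11 the conclusion holds.
t = 12: 12² + 25 = 169 = 13², a perfect square.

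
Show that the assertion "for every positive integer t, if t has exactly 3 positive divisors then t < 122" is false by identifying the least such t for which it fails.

t = 169

Check each positive integer t in order until t has exactly 3 positive divisors but the claim fails.
t = 4: τ(4) = 3; 4 < 122.
t = 9: τ(9) = 3; 9 < 122.
t = 25: τ(25) = 3; 25 < 122.
t = 49: τ(49) = 3; 49 < 122.
t = 121: τ(121) = 3; 121 < 122.
t = 169: τ(169) = 3; 169 ≥ 122.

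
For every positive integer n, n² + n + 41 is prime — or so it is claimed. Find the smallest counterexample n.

n = 40

For n = 1, 2, 3, 4, …, 37, 38, 39 the conclusion holds.
n = 40: n² + n + 41 = 1681 = 41 × 41, composite.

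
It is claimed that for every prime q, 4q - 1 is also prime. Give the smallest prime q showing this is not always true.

q = 7

Check each prime q in order until 4q - 1 is not prime.
q = 2: 4q - 1 = 7, prime.
q = 3: 4q - 1 = 11, prime.
q = 5: 4q - 1 = 19, prime.
q = 7: 4q - 1 = 27 = 3 × 9, not prime.
Hence q = 7 is a counterexample.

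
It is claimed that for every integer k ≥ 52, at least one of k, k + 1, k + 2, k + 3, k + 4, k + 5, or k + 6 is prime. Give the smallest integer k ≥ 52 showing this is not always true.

k = 90

Check each integer k ≥ 52 in order until k, k + 1, k + 2, k + 3, k + 4, k + 5, k + 6 are all composite.
For k = 52, 53, 54, 55, …, 87, 88, 89 the conclusion holds.
k = 90: 90 = 2 × 45; 91 = 7 × 13; 92 = 2 × 46; 93 = 3 × 31; 94 = 2 × 47; 95 = 5 × 19; 96 = 2 × 48 — all composite.
Hence k = 90 is a counterexample.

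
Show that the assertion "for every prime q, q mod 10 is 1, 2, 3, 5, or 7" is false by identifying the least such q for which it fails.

A counterexample is any prime q such that the claim fails; we check each in order.
The first 7 eligible values, up to q = 17, all satisfy the conclusion.
q = 19: 19 mod 10 = 9 — not in {1, 2, 3, 5, 7}.
So q = 19 is the smallest counterexample.

q = 19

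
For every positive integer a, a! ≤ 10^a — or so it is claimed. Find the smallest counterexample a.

a = 25

Check each positive integer a in order until a! > 10^a.
The first 24 eligible values, up to a = 24, all satisfy the conclusion.
a = 25: a! = 15511210043330985984000000 and 10^a = 10000000000000000000000000, so 15511210043330985984000000 > 10000000000000000000000000.
Hence a = 25 is a counterexample.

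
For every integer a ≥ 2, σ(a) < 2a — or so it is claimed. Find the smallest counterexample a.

Check each integer a ≥ 2 in order until the claim fails.
For a = 2, 3, 4, 5 the conclusion holds.
a = 6: σ(6) = 12; 12 ≥ 12.

a = 6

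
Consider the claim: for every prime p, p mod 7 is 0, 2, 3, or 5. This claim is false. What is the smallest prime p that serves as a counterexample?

p = 2: 2 mod 7 = 2.
p = 3: 3 mod 7 = 3.
p = 5: 5 mod 7 = 5.
p = 7: 7 mod 7 = 0.
p = 11: 11 mod 7 = 4 — not in {0, 2, 3, 5}.

p = 11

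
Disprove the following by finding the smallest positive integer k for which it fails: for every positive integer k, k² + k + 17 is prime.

k = 16

For k = 1, 2, 3, 4, …, 13, 14, 15 the conclusion holds.
k = 16: k² + k + 17 = 289 = 17 × 17, composite.
So k = 16 is the smallest counterexample.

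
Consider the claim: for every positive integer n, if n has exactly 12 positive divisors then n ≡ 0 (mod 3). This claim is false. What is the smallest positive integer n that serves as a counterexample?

A counterexample is any positive integer n such that n has exactly 12 positive divisors but the claim fails; we check each in order.
n = 60: τ(60) = 12; 60 ≡ 0 (mod 3).
n = 72: τ(72) = 12; 72 ≡ 0 (mod 3).
n = 84: τ(84) = 12; 84 ≡ 0 (mod 3).
n = 90: τ(90) = 12; 90 ≡ 0 (mod 3).
n = 96: τ(96) = 12; 96 ≡ 0 (mod 3).
n = 108: τ(108) = 12; 108 ≡ 0 (mod 3).
n = 126: τ(126) = 12; 126 ≡ 0 (mod 3).
n = 132: τ(132) = 12; 132 ≡ 0 (mod 3).
n = 140: τ(140) = 12; 140 ≡ 2 (mod 3).
Hence n = 140 is a counterexample.

n = 140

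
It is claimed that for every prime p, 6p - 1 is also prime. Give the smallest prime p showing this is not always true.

Check each prime p in order until 6p - 1 is not prime.
The first 4 eligible values, up to p = 7, all satisfy the conclusion.
p = 11: 6p - 1 = 65 = 5 × 13, not prime.
Hence p = 11 is a counterexample.

p = 11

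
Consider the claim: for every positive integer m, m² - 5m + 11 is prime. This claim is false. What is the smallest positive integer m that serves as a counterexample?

m = 7

For m = 1, 2, 3, 4, 5, 6 the conclusion holds.
m = 7: m² - 5m + 11 = 25 = 5 × 5, composite.
So m = 7 is the smallest counterexample.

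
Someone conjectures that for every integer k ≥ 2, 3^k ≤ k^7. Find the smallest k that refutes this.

k = 19

A counterexample is any integer k ≥ 2 such that 3^k > k^7; we check each in order.
For k = 2, 3, 4, 5, …, 16, 17, 18 the conclusion holds.
k = 19: 3^k = 1162261467 and k^7 = 893871739, so 1162261467 > 893871739.
So k = 19 is the smallest counterexample.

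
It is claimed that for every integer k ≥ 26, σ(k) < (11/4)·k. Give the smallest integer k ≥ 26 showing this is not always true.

The first 34 eligible values, up to k = 59, all satisfy the conclusion.
k = 60: σ(60) = 168; 168 ≥ 165.
Hence k = 60 is a counterexample.

k = 60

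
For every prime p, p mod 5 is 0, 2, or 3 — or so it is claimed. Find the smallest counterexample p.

p = 11

A counterexample is any prime p such that the claim fails; we check each in order.
For p = 2, 3, 5, 7 the conclusion holds.
p = 11: 11 mod 5 = 1 — not in {0, 2, 3}.
Hence p = 11 is a counterexample.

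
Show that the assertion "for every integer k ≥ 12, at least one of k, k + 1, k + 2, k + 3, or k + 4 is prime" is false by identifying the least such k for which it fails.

For k = 12, 13, 14, 15, …, 21, 22, 23 the conclusion holds.
k = 24: 24 = 2 × 12; 25 = 5 × 5; 26 = 2 × 13; 27 = 3 × 9; 28 = 2 × 14 — all composite.

k = 24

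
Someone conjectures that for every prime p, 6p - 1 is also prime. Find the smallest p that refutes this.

p = 11

A counterexample is any prime p such that 6p - 1 is not prime; we check each in order.
p = 2: 6p - 1 = 11, prime.
p = 3: 6p - 1 = 17, prime.
p = 5: 6p - 1 = 29, prime.
p = 7: 6p - 1 = 41, prime.
p = 11: 6p - 1 = 65 = 5 × 13, not prime.
Hence p = 11 is a counterexample.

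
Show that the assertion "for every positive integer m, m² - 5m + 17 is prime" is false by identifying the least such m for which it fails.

A counterexample is any positive integer m such that m² - 5m + 17 is not prime; we check each in order.
For m = 1, 2, 3, 4, …, 10, 11, 12 the conclusion holds.
m = 13: m² - 5m + 17 = 121 = 11 × 11, composite.
So m = 13 is the smallest counterexample.

m = 13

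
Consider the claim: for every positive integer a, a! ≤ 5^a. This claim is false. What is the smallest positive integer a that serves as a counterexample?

For a = 1, 2, 3, 4, …, 9, 10, 11 the conclusion holds.
a = 12: a! = 479001600 and 5^a = 244140625, so 479001600 > 244140625.
Thus a = 12 disproves the claim, and no smaller a works.

a = 12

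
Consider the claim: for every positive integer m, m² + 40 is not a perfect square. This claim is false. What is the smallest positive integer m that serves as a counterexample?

m = 3

We need the least positive integer m for which m² + 40 is a perfect square.
For m = 1, 2 the conclusion holds.
m = 3: 3² + 40 = 49 = 7², a perfect square.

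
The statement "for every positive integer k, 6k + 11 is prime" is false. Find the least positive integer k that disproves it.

k = 4

For k = 1, 2, 3 the conclusion holds.
k = 4: 6k + 11 = 35 = 5 × 7, composite.
So k = 4 is the smallest counterexample.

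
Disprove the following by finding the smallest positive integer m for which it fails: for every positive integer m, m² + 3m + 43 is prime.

For m = 1, 2, 3, 4, …, 36, 37, 38 the conclusion holds.
m = 39: m² + 3m + 43 = 1681 = 41 × 41, composite.

m = 39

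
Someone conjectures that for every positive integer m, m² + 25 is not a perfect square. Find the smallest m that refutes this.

m = 12

Check each positive integer m in order until m² + 25 is a perfect square.
For m = 1, 2, 3, 4, …, 9, 10, 11 the conclusion holds.
m = 12: 12² + 25 = 169 = 13², a perfect square.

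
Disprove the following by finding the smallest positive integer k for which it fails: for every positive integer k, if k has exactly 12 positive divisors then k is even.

A counterexample is any positive integer k such that k has exactly 12 positive divisors but k is odd; we check each in order.
For k = 60, 72, 84, 90, …, 294, 306, 308 the conclusion holds.
k = 315: divisors of 315: 12 divisors; 315 is odd.

k = 315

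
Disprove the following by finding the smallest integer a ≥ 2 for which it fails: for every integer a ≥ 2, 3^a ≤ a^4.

a = 8

A counterexample is any integer a ≥ 2 such that 3^a > a^4; we check each in order.
The first 6 eligible values, up to a = 7, all satisfy the conclusion.
a = 8: 3^a = 6561 and a^4 = 4096, so 6561 > 4096.
Hence a = 8 is a counterexample.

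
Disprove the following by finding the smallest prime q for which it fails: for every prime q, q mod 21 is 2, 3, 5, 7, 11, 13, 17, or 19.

For q = 2, 3, 5, 7, 11, 13, 17, 19, 23 the conclusion holds.
q = 29: 29 mod 21 = 8 — not in {2, 3, 5, 7, 11, 13, 17, 19}.

q = 29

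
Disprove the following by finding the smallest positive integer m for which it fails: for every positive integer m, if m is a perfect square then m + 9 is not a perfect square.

We need the least positive integer m for which m is a perfect square but m + 9 is a perfect square.
m = 1: 1 + 9 = 10, not a perfect square.
m = 4: 4 + 9 = 13, not a perfect square.
m = 9: 9 + 9 = 18, not a perfect square.
m = 16: 16 = 4² and 16 + 9 = 25 = 5².
So m = 16 is the smallest counterexample.

m = 16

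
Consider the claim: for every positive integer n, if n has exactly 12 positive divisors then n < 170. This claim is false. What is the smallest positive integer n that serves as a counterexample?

For n = 60, 72, 84, 90, …, 150, 156, 160 the conclusion holds.
n = 198: τ(198) = 12; 198 ≥ 170.

n = 198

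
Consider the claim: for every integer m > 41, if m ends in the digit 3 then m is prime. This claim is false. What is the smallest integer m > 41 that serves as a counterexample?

m = 63

For m = 43, 53 the conclusion holds.
m = 63: 63 ends in 3; 63 = 3 × 21, composite.
Thus m = 63 disproves the claim, and no smaller m works.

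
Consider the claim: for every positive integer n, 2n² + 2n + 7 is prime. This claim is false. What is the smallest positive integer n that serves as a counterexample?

We need the least positive integer n for which 2n² + 2n + 7 is not prime.
For n = 1, 2, 3, 4, 5 the conclusion holds.
n = 6: 2n² + 2n + 7 = 91 = 7 × 13, composite.

n = 6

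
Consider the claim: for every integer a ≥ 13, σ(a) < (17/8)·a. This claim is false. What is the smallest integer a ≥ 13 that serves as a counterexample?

Check each integer a ≥ 13 in order until the claim fails.
The first 5 eligible values, up to a = 17, all satisfy the conclusion.
a = 18: σ(18) = 39; 39 ≥ 153/4.

a = 18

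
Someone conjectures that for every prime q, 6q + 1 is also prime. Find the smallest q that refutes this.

q = 19

We need the least prime q for which 6q + 1 is not prime.
The first 7 eligible values, up to q = 17, all satisfy the conclusion.
q = 19: 6q + 1 = 115 = 5 × 23, not prime.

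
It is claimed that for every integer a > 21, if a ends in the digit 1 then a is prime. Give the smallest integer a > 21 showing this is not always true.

We need the least integer a > 21 for which a ends in the digit 1 but a is not prime.
For a = 31, 41 the conclusion holds.
a = 51: 51 ends in 1; 51 = 3 × 17, composite.

a = 51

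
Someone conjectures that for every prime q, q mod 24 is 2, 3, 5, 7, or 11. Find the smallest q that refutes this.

A counterexample is any prime q such that the claim fails; we check each in order.
For q = 2, 3, 5, 7, 11 the conclusion holds.
q = 13: 13 mod 24 = 13 — not in {2, 3, 5, 7, 11}.
Hence q = 13 is a counterexample.

q = 13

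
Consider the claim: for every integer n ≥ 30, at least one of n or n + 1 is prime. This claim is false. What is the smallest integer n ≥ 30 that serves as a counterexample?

A counterexample is any integer n ≥ 30 such that n, n + 1 are both composite; we check each in order.
For n = 30, 31 the conclusion holds.
n = 32: 32 = 2 × 16; 33 = 3 × 11 — both composite.
Hence n = 32 is a counterexample.

n = 32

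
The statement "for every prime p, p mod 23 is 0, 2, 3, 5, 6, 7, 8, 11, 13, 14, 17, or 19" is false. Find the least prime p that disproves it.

p = 41

For p = 2, 3, 5, 7, …, 29, 31, 37 the conclusion holds.
p = 41: 41 mod 23 = 18 — not in {0, 2, 3, 5, 6, 7, 8, 11, 13, 14, 17, 19}.
So p = 41 is the smallest counterexample.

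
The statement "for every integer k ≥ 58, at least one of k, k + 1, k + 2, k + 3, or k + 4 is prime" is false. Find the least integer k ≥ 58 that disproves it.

We need the least integer k ≥ 58 for which k, k + 1, k + 2, k + 3, k + 4 are all composite.
k = 58: 59 is prime.
k = 59: 59 is prime.
k = 60: 61 is prime.
k = 61: 61 is prime.
k = 62: 62 = 2 × 31; 63 = 3 × 21; 64 = 2 × 32; 65 = 5 × 13; 66 = 2 × 33 — all composite.

k = 62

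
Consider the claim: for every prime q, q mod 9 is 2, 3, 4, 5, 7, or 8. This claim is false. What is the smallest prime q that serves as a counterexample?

q = 19

We need the least prime q for which the claim fails.
The first 7 eligible values, up to q = 17, all satisfy the conclusion.
q = 19: 19 mod 9 = 1 — not in {2, 3, 4, 5, 7, 8}.
Hence q = 19 is a counterexample.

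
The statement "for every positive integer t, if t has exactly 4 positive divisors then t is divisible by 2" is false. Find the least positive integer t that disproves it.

t = 15

Check each positive integer t in order until t has exactly 4 positive divisors but t is not divisible by 2.
The first 4 eligible values, up to t = 14, all satisfy the conclusion.
t = 15: τ(15) = 4; 15 mod 2 = 1.
Hence t = 15 is a counterexample.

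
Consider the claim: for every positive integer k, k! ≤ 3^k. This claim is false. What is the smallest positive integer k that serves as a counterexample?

k = 7

The first 6 eligible values, up to k = 6, all satisfy the conclusion.
k = 7: k! = 5040 and 3^k = 2187, so 5040 > 2187.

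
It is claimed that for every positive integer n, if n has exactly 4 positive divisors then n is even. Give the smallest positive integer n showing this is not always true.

A counterexample is any positive integer n such that n has exactly 4 positive divisors but n is odd; we check each in order.
The first 4 eligible values, up to n = 14, all satisfy the conclusion.
n = 15: divisors of 15: 1, 3, 5, 15; 15 is odd.
Thus n = 15 disproves the claim, and no smaller n works.

n = 15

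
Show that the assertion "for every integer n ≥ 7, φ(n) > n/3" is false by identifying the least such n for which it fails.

The first 5 eligible values, up to n = 11, all satisfy the conclusion.
n = 12: φ(12) = 4 and 12/3 = 4, so φ(12) ≤ 12/3.

n = 12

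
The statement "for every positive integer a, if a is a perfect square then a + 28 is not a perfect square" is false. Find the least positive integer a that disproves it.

A counterexample is any positive integer a such that a is a perfect square but a + 28 is a perfect square; we check each in order.
For a = 1, 4, 9, 16, 25 the conclusion holds.
a = 36: 36 = 6² and 36 + 28 = 64 = 8².
Hence a = 36 is a counterexample.

a = 36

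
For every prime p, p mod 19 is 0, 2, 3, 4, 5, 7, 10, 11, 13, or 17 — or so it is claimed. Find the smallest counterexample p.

Check each prime p in order until the claim fails.
For p = 2, 3, 5, 7, 11, 13, 17, 19, 23, 29 the conclusion holds.
p = 31: 31 mod 19 = 12 — not in {0, 2, 3, 4, 5, 7, 10, 11, 13, 17}.
Hence p = 31 is a counterexample.

p = 31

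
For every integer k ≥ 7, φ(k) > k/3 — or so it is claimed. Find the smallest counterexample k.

k = 12

k = 7: φ(7) = 6 and 7/3 = 7/3, so φ(7) > 7/3.
k = 8: φ(8) = 4 and 8/3 = 8/3, so φ(8) > 8/3.
k = 9: φ(9) = 6 and 9/3 = 3, so φ(9) > 9/3.
k = 10: φ(10) = 4 and 10/3 = 10/3, so φ(10) > 10/3.
k = 11: φ(11) = 10 and 11/3 = 11/3, so φ(11) > 11/3.
k = 12: φ(12) = 4 and 12/3 = 4, so φ(12) ≤ 12/3.
Thus k = 12 disproves the claim, and no smaller k works.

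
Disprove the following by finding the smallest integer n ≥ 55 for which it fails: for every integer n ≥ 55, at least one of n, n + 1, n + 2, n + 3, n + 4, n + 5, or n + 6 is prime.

n = 90

Check each integer n ≥ 55 in order until n, n + 1, n + 2, n + 3, n + 4, n + 5, n + 6 are all composite.
The first 35 eligible values, up to n = 89, all satisfy the conclusion.
n = 90: 90 = 2 × 45; 91 = 7 × 13; 92 = 2 × 46; 93 = 3 × 31; 94 = 2 × 47; 95 = 5 × 19; 96 = 2 × 48 — all composite.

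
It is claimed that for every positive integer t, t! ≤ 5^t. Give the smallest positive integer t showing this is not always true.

t = 12

We need the least positive integer t for which t! > 5^t.
For t = 1, 2, 3, 4, …, 9, 10, 11 the conclusion holds.
t = 12: t! = 479001600 and 5^t = 244140625, so 479001600 > 244140625.
So t = 12 is the smallest counterexample.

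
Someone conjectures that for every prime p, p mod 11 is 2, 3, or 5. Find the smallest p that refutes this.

Check each prime p in order until the claim fails.
p = 2: 2 mod 11 = 2.
p = 3: 3 mod 11 = 3.
p = 5: 5 mod 11 = 5.
p = 7: 7 mod 11 = 7 — not in {2, 3, 5}.
So p = 7 is the smallest counterexample.

p = 7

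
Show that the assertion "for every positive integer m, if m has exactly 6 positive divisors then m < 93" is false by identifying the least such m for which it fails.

m = 98

A counterexample is any positive integer m such that m has exactly 6 positive divisors but the claim fails; we check each in order.
For m = 12, 18, 20, 28, …, 75, 76, 92 the conclusion holds.
m = 98: τ(98) = 6; 98 ≥ 93.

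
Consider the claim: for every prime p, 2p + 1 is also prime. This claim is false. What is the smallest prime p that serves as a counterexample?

A counterexample is any prime p such that 2p + 1 is not prime; we check each in order.
p = 2: 2p + 1 = 5, prime.
p = 3: 2p + 1 = 7, prime.
p = 5: 2p + 1 = 11, prime.
p = 7: 2p + 1 = 15 = 3 × 5, not prime.

p = 7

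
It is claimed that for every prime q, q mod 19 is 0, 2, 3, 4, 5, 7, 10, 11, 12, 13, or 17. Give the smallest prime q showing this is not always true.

q = 37

For q = 2, 3, 5, 7, …, 23, 29, 31 the conclusion holds.
q = 37: 37 mod 19 = 18 — not in {0, 2, 3, 4, 5, 7, 10, 11, 12, 13, 17}.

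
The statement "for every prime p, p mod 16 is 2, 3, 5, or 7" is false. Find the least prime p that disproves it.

p = 2: 2 mod 16 = 2.
p = 3: 3 mod 16 = 3.
p = 5: 5 mod 16 = 5.
p = 7: 7 mod 16 = 7.
p = 11: 11 mod 16 = 11 — not in {2, 3, 5, 7}.
Thus p = 11 disproves the claim, and no smaller p works.

p = 11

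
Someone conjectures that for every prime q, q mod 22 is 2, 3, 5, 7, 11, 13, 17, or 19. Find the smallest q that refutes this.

A counterexample is any prime q such that the claim fails; we check each in order.
For q = 2, 3, 5, 7, 11, 13, 17, 19 the conclusion holds.
q = 23: 23 mod 22 = 1 — not in {2, 3, 5, 7, 11, 13, 17, 19}.
Thus q = 23 disproves the claim, and no smaller q works.

q = 23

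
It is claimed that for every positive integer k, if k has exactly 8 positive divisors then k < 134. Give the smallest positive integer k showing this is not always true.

We need the least positive integer k for which k has exactly 8 positive divisors but the claim fails.
For k = 24, 30, 40, 42, …, 114, 128, 130 the conclusion holds.
k = 135: τ(135) = 8; 135 ≥ 134.

k = 135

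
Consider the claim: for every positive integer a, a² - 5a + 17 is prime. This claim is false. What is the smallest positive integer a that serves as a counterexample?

a = 13

For a = 1, 2, 3, 4, …, 10, 11, 12 the conclusion holds.
a = 13: a² - 5a + 17 = 121 = 11 × 11, composite.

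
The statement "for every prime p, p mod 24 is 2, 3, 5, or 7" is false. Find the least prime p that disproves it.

A counterexample is any prime p such that the claim fails; we check each in order.
For p = 2, 3, 5, 7 the conclusion holds.
p = 11: 11 mod 24 = 11 — not in {2, 3, 5, 7}.
So p = 11 is the smallest counterexample.

p = 11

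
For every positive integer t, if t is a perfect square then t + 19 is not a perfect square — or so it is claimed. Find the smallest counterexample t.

t = 81

For t = 1, 4, 9, 16, 25, 36, 49, 64 the conclusion holds.
t = 81: 81 = 9² and 81 + 19 = 100 = 10².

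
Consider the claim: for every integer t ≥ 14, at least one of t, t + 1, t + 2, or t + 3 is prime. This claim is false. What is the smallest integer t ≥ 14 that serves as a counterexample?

t = 24

A counterexample is any integer t ≥ 14 such that t, t + 1, t + 2, t + 3 are all composite; we check each in order.
The first 10 eligible values, up to t = 23, all satisfy the conclusion.
t = 24: 24 = 2 × 12; 25 = 5 × 5; 26 = 2 × 13; 27 = 3 × 9 — all composite.
Hence t = 24 is a counterexample.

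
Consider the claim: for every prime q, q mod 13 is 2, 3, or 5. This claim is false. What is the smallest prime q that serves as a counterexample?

q = 7

For q = 2, 3, 5 the conclusion holds.
q = 7: 7 mod 13 = 7 — not in {2, 3, 5}.
Thus q = 7 disproves the claim, and no smaller q works.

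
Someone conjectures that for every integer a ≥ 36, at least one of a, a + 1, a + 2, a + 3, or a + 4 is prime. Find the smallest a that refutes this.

a = 48

A counterexample is any integer a ≥ 36 such that a, a + 1, a + 2, a + 3, a + 4 are all composite; we check each in order.
For a = 36, 37, 38, 39, …, 45, 46, 47 the conclusion holds.
a = 48: 48 = 2 × 24; 49 = 7 × 7; 50 = 2 × 25; 51 = 3 × 17; 52 = 2 × 26 — all composite.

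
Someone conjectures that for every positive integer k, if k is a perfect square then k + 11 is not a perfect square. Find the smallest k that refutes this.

Check each positive integer k in order until k is a perfect square but k + 11 is a perfect square.
k = 1: 1 + 11 = 12, not a perfect square.
k = 4: 4 + 11 = 15, not a perfect square.
k = 9: 9 + 11 = 20, not a perfect square.
k = 16: 16 + 11 = 27, not a perfect square.
k = 25: 25 = 5² and 25 + 11 = 36 = 6².

k = 25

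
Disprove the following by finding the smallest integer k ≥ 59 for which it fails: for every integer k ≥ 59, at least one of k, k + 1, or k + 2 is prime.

For k = 59, 60, 61 the conclusion holds.
k = 62: 62 = 2 × 31; 63 = 3 × 21; 64 = 2 × 32 — all composite.

k = 62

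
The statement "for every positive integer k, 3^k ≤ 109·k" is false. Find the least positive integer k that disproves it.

For k = 1, 2, 3, 4, 5 the conclusion holds.
k = 6: 3^k = 729 and 109·k = 654, so 729 > 654.
Thus k = 6 disproves the claim, and no smaller k works.

k = 6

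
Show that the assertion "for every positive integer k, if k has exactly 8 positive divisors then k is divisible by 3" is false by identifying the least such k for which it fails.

k = 40

Check each positive integer k in order until k has exactly 8 positive divisors but k is not divisible by 3.
k = 24: τ(24) = 8; 24 mod 3 = 0.
k = 30: τ(30) = 8; 30 mod 3 = 0.
k = 40: τ(40) = 8; 40 mod 3 = 1.
So k = 40 is the smallest counterexample.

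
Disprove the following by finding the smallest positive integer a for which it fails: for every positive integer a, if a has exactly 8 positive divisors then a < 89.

The first 10 eligible values, up to a = 88, all satisfy the conclusion.
a = 102: τ(102) = 8; 102 ≥ 89.

a = 102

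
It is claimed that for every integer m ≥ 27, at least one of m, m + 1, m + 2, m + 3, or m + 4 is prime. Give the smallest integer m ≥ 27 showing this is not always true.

m = 32

We need the least integer m ≥ 27 for which m, m + 1, m + 2, m + 3, m + 4 are all composite.
For m = 27, 28, 29, 30, 31 the conclusion holds.
m = 32: 32 = 2 × 16; 33 = 3 × 11; 34 = 2 × 17; 35 = 5 × 7; 36 = 2 × 18 — all composite.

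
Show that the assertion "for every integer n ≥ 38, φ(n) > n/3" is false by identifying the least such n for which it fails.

We need the least integer n ≥ 38 for which the claim fails.
n = 38: φ(38) = 18 and 38/3 = 38/3, so φ(38) > 38/3.
n = 39: φ(39) = 24 and 39/3 = 13, so φ(39) > 39/3.
n = 40: φ(40) = 16 and 40/3 = 40/3, so φ(40) > 40/3.
n = 41: φ(41) = 40 and 41/3 = 41/3, so φ(41) > 41/3.
n = 42: φ(42) = 12 and 42/3 = 14, so φ(42) ≤ 42/3.
So n = 42 is the smallest counterexample.

n = 42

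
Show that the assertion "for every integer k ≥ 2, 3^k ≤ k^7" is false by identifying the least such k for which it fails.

The first 17 eligible values, up to k = 18, all satisfy the conclusion.
k = 19: 3^k = 1162261467 and k^7 = 893871739, so 1162261467 > 893871739.
So k = 19 is the smallest counterexample.

k = 19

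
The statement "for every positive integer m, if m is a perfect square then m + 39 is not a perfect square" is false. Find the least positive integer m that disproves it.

We need the least positive integer m for which m is a perfect square but m + 39 is a perfect square.
m = 1: 1 + 39 = 40, not a perfect square.
m = 4: 4 + 39 = 43, not a perfect square.
m = 9: 9 + 39 = 48, not a perfect square.
m = 16: 16 + 39 = 55, not a perfect square.
m = 25: 25 = 5² and 25 + 39 = 64 = 8².

m = 25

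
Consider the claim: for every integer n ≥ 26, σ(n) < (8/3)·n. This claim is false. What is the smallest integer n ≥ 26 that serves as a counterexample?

n = 60

We need the least integer n ≥ 26 for which the claim fails.
For n = 26, 27, 28, 29, …, 57, 58, 59 the conclusion holds.
n = 60: σ(60) = 168; 168 ≥ 160.
Hence n = 60 is a counterexample.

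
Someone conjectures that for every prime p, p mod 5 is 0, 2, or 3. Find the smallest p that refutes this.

p = 11

We need the least prime p for which the claim fails.
The first 4 eligible values, up to p = 7, all satisfy the conclusion.
p = 11: 11 mod 5 = 1 — not in {0, 2, 3}.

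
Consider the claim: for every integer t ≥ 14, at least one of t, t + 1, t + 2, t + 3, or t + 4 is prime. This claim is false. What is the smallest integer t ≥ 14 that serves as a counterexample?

A counterexample is any integer t ≥ 14 such that t, t + 1, t + 2, t + 3, t + 4 are all composite; we check each in order.
For t = 14, 15, 16, 17, 18, 19, 20, 21, 22, 23 the conclusion holds.
t = 24: 24 = 2 × 12; 25 = 5 × 5; 26 = 2 × 13; 27 = 3 × 9; 28 = 2 × 14 — all composite.

t = 24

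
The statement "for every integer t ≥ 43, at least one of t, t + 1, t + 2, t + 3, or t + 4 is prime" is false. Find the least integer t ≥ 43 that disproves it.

t = 48

For t = 43, 44, 45, 46, 47 the conclusion holds.
t = 48: 48 = 2 × 24; 49 = 7 × 7; 50 = 2 × 25; 51 = 3 × 17; 52 = 2 × 26 — all composite.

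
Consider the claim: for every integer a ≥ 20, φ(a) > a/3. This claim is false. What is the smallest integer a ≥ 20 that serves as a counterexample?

Check each integer a ≥ 20 in order until the claim fails.
The first 4 eligible values, up to a = 23, all satisfy the conclusion.
a = 24: φ(24) = 8 and 24/3 = 8, so φ(24) ≤ 24/3.
Hence a = 24 is a counterexample.

a = 24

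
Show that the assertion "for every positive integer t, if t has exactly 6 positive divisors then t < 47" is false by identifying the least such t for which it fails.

The first 7 eligible values, up to t = 45, all satisfy the conclusion.
t = 50: τ(50) = 6; 50 ≥ 47.

t = 50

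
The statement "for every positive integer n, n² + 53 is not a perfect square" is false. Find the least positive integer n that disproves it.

n = 26

Check each positive integer n in order until n² + 53 is a perfect square.
For n = 1, 2, 3, 4, …, 23, 24, 25 the conclusion holds.
n = 26: 26² + 53 = 729 = 27², a perfect square.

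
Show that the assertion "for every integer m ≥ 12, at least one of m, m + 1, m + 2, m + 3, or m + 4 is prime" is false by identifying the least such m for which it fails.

m = 24

A counterexample is any integer m ≥ 12 such that m, m + 1, m + 2, m + 3, m + 4 are all composite; we check each in order.
For m = 12, 13, 14, 15, …, 21, 22, 23 the conclusion holds.
m = 24: 24 = 2 × 12; 25 = 5 × 5; 26 = 2 × 13; 27 = 3 × 9; 28 = 2 × 14 — all composite.
Thus m = 24 disproves the claim, and no smaller m works.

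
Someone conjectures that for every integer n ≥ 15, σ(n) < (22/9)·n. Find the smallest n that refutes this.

For n = 15, 16, 17, 18, 19, 20, 21, 22, 23 the conclusion holds.
n = 24: σ(24) = 60; 60 ≥ 176/3.
So n = 24 is the smallest counterexample.

n = 24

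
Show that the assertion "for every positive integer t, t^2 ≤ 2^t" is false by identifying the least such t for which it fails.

t = 3

We need the least positive integer t for which t^2 > 2^t.
t = 1: t^2 = 1 and 2^t = 2, so 1 ≤ 2.
t = 2: t^2 = 4 and 2^t = 4, so 4 ≤ 4.
t = 3: t^2 = 9 and 2^t = 8, so 9 > 8.
So t = 3 is the smallest counterexample.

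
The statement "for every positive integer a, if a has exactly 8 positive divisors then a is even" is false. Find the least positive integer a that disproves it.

For a = 24, 30, 40, 42, …, 88, 102, 104 the conclusion holds.
a = 105: divisors of 105: 1, 3, 5, 7, 15, 21, 35, 105; 105 is odd.
Hence a = 105 is a counterexample.

a = 105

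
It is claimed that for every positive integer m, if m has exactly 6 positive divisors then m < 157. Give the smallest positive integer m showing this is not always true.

m = 164

Check each positive integer m in order until m has exactly 6 positive divisors but the claim fails.
For m = 12, 18, 20, 28, …, 147, 148, 153 the conclusion holds.
m = 164: τ(164) = 6; 164 ≥ 157.
Hence m = 164 is a counterexample.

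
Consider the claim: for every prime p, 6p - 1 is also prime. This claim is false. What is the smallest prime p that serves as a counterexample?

We need the least prime p for which 6p - 1 is not prime.
For p = 2, 3, 5, 7 the conclusion holds.
p = 11: 6p - 1 = 65 = 5 × 13, not prime.

p = 11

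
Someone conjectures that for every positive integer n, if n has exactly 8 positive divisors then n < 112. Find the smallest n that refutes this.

n = 114

A counterexample is any positive integer n such that n has exactly 8 positive divisors but the claim fails; we check each in order.
For n = 24, 30, 40, 42, …, 104, 105, 110 the conclusion holds.
n = 114: τ(114) = 8; 114 ≥ 112.
So n = 114 is the smallest counterexample.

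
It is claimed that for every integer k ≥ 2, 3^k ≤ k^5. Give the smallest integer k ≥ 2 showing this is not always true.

Check each integer k ≥ 2 in order until 3^k > k^5.
For k = 2, 3, 4, 5, 6, 7, 8, 9, 10 the conclusion holds.
k = 11: 3^k = 177147 and k^5 = 161051, so 177147 > 161051.
So k = 11 is the smallest counterexample.

k = 11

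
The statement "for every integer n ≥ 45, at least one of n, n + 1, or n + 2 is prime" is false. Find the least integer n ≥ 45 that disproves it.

n = 45: 47 is prime.
n = 46: 47 is prime.
n = 47: 47 is prime.
n = 48: 48 = 2 × 24; 49 = 7 × 7; 50 = 2 × 25 — all composite.

n = 48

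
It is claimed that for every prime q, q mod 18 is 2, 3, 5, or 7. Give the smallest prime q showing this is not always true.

The first 4 eligible values, up to q = 7, all satisfy the conclusion.
q = 11: 11 mod 18 = 11 — not in {2, 3, 5, 7}.

q = 11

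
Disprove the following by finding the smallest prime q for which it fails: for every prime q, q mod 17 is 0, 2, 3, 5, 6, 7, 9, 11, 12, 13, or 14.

We need the least prime q for which the claim fails.
For q = 2, 3, 5, 7, …, 43, 47, 53 the conclusion holds.
q = 59: 59 mod 17 = 8 — not in {0, 2, 3, 5, 6, 7, 9, 11, 12, 13, 14}.
Hence q = 59 is a counterexample.

q = 59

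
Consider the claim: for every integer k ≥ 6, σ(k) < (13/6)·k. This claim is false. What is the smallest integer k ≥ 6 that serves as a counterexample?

Check each integer k ≥ 6 in order until the claim fails.
k = 6: σ(6) = 12; 12 < 13.
k = 7: σ(7) = 8; 8 < 91/6.
k = 8: σ(8) = 15; 15 < 52/3.
k = 9: σ(9) = 13; 13 < 39/2.
k = 10: σ(10) = 18; 18 < 65/3.
k = 11: σ(11) = 12; 12 < 143/6.
k = 12: σ(12) = 28; 28 ≥ 26.

k = 12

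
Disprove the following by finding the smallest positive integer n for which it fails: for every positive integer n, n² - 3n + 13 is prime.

We need the least positive integer n for which n² - 3n + 13 is not prime.
For n = 1, 2, 3, 4, …, 9, 10, 11 the conclusion holds.
n = 12: n² - 3n + 13 = 121 = 11 × 11, composite.

n = 12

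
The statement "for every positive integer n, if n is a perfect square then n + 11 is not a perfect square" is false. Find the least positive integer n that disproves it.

n = 25

For n = 1, 4, 9, 16 the conclusion holds.
n = 25: 25 = 5² and 25 + 11 = 36 = 6².
So n = 25 is the smallest counterexample.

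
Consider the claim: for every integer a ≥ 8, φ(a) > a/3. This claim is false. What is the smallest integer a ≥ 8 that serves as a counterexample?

For a = 8, 9, 10, 11 the conclusion holds.
a = 12: φ(12) = 4 and 12/3 = 4, so φ(12) ≤ 12/3.

a = 12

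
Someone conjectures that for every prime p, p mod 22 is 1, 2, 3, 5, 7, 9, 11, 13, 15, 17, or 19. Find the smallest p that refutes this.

A counterexample is any prime p such that the claim fails; we check each in order.
For p = 2, 3, 5, 7, …, 31, 37, 41 the conclusion holds.
p = 43: 43 mod 22 = 21 — not in {1, 2, 3, 5, 7, 9, 11, 13, 15, 17, 19}.

p = 43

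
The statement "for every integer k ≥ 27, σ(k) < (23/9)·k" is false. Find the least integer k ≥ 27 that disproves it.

k = 48

For k = 27, 28, 29, 30, …, 45, 46, 47 the conclusion holds.
k = 48: σ(48) = 124; 124 ≥ 368/3.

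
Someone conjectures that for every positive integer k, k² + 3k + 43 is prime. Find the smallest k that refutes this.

k = 39

For k = 1, 2, 3, 4, …, 36, 37, 38 the conclusion holds.
k = 39: k² + 3k + 43 = 1681 = 41 × 41, composite.
Hence k = 39 is a counterexample.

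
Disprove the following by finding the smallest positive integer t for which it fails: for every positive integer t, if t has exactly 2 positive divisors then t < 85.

t = 89

Check each positive integer t in order until t has exactly 2 positive divisors but the claim fails.
The first 23 eligible values, up to t = 83, all satisfy the conclusion.
t = 89: τ(89) = 2; 89 ≥ 85.
Thus t = 89 disproves the claim, and no smaller t works.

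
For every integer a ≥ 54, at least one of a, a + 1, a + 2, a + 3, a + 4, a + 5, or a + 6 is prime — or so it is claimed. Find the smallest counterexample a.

a = 90

A counterexample is any integer a ≥ 54 such that a, a + 1, a + 2, a + 3, a + 4, a + 5, a + 6 are all composite; we check each in order.
The first 36 eligible values, up to a = 89, all satisfy the conclusion.
a = 90: 90 = 2 × 45; 91 = 7 × 13; 92 = 2 × 46; 93 = 3 × 31; 94 = 2 × 47; 95 = 5 × 19; 96 = 2 × 48 — all composite.
Thus a = 90 disproves the claim, and no smaller a works.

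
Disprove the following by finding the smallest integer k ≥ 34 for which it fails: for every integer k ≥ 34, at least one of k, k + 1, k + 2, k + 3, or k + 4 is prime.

k = 48

A counterexample is any integer k ≥ 34 such that k, k + 1, k + 2, k + 3, k + 4 are all composite; we check each in order.
For k = 34, 35, 36, 37, …, 45, 46, 47 the conclusion holds.
k = 48: 48 = 2 × 24; 49 = 7 × 7; 50 = 2 × 25; 51 = 3 × 17; 52 = 2 × 26 — all composite.
Thus k = 48 disproves the claim, and no smaller k works.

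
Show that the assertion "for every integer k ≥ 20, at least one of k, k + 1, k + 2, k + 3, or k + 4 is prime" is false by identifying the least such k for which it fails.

k = 20: 23 is prime.
k = 21: 23 is prime.
k = 22: 23 is prime.
k = 23: 23 is prime.
k = 24: 24 = 2 × 12; 25 = 5 × 5; 26 = 2 × 13; 27 = 3 × 9; 28 = 2 × 14 — all composite.

k = 24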